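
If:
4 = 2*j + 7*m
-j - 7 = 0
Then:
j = -7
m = 18/7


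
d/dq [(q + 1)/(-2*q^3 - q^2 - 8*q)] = (-q*(2*q^2 + q + 8) + 2*(q + 1)*(3*q^2 + q + 4))/(q^2*(2*q^2 + q + 8)^2)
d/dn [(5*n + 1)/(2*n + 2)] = 2/(n^2 + 2*n + 1)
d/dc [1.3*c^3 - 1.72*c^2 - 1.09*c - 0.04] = 3.9*c^2 - 3.44*c - 1.09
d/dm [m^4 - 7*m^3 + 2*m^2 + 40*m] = 4*m^3 - 21*m^2 + 4*m + 40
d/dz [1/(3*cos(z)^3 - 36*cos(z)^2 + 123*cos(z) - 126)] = (3*cos(z)^2 - 24*cos(z) + 41)*sin(z)/(3*(cos(z)^3 - 12*cos(z)^2 + 41*cos(z) - 42)^2)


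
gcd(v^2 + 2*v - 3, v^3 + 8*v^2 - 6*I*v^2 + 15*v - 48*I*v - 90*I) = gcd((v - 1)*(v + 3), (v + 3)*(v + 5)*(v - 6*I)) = v + 3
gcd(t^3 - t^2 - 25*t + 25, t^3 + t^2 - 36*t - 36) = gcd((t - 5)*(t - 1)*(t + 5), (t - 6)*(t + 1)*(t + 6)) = 1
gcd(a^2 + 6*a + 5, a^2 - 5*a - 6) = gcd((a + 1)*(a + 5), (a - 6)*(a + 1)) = a + 1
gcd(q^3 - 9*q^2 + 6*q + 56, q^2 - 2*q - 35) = q - 7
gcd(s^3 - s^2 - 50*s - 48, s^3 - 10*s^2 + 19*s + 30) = s + 1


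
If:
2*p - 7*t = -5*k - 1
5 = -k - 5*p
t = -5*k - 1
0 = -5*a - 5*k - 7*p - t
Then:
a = 257/165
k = -5/33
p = -32/33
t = -8/33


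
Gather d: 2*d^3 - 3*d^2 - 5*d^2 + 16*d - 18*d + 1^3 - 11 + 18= 2*d^3 - 8*d^2 - 2*d + 8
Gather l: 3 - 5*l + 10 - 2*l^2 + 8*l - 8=-2*l^2 + 3*l + 5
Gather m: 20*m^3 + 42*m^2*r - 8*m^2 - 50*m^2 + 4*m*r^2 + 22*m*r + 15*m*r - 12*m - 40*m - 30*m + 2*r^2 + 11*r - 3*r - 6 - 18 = 20*m^3 + m^2*(42*r - 58) + m*(4*r^2 + 37*r - 82) + 2*r^2 + 8*r - 24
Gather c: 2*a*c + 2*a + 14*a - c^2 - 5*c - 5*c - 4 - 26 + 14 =16*a - c^2 + c*(2*a - 10) - 16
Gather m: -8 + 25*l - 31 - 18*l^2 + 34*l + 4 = -18*l^2 + 59*l - 35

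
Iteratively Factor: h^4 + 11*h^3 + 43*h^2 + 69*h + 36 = (h + 1)*(h^3 + 10*h^2 + 33*h + 36) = (h + 1)*(h + 3)*(h^2 + 7*h + 12) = (h + 1)*(h + 3)*(h + 4)*(h + 3)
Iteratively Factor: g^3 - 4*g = (g + 2)*(g^2 - 2*g) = (g - 2)*(g + 2)*(g)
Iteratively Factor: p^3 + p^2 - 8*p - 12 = (p - 3)*(p^2 + 4*p + 4) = (p - 3)*(p + 2)*(p + 2)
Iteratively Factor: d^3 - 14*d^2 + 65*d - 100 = (d - 4)*(d^2 - 10*d + 25) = (d - 5)*(d - 4)*(d - 5)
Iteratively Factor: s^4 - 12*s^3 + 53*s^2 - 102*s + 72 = (s - 3)*(s^3 - 9*s^2 + 26*s - 24) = (s - 4)*(s - 3)*(s^2 - 5*s + 6) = (s - 4)*(s - 3)*(s - 2)*(s - 3)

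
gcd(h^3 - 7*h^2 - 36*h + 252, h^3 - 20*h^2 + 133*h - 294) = h^2 - 13*h + 42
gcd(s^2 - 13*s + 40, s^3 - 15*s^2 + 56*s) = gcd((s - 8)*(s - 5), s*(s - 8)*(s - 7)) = s - 8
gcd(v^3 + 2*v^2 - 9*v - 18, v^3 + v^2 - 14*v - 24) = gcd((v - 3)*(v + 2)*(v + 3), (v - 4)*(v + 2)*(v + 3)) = v^2 + 5*v + 6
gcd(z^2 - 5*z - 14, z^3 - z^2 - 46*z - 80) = z + 2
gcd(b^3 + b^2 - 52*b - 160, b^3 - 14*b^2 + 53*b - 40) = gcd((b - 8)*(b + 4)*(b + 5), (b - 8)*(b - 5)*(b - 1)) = b - 8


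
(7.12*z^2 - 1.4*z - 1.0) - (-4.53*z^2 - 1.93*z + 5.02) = 11.65*z^2 + 0.53*z - 6.02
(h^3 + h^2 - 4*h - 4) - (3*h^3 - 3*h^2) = -2*h^3 + 4*h^2 - 4*h - 4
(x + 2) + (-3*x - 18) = -2*x - 16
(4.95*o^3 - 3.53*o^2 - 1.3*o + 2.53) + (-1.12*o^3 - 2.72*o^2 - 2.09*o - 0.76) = 3.83*o^3 - 6.25*o^2 - 3.39*o + 1.77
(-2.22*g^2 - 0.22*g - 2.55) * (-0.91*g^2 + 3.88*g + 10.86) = 2.0202*g^4 - 8.4134*g^3 - 22.6423*g^2 - 12.2832*g - 27.693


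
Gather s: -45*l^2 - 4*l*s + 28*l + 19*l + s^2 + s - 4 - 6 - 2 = -45*l^2 + 47*l + s^2 + s*(1 - 4*l) - 12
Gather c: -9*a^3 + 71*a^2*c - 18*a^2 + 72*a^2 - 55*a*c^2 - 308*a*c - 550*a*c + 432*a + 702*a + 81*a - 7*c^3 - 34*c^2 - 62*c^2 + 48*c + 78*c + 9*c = -9*a^3 + 54*a^2 + 1215*a - 7*c^3 + c^2*(-55*a - 96) + c*(71*a^2 - 858*a + 135)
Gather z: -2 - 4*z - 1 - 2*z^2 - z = -2*z^2 - 5*z - 3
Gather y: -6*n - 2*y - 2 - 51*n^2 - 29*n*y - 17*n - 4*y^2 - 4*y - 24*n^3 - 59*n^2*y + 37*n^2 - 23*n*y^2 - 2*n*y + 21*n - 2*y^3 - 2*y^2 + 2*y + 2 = -24*n^3 - 14*n^2 - 2*n - 2*y^3 + y^2*(-23*n - 6) + y*(-59*n^2 - 31*n - 4)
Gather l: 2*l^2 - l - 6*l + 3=2*l^2 - 7*l + 3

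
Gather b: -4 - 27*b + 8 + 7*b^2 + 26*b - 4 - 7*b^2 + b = 0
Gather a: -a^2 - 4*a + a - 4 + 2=-a^2 - 3*a - 2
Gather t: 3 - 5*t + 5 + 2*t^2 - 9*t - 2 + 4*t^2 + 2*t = 6*t^2 - 12*t + 6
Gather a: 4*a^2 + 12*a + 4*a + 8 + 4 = 4*a^2 + 16*a + 12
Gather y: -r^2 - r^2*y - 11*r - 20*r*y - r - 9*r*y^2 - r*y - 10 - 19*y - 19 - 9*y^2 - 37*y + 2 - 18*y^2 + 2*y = -r^2 - 12*r + y^2*(-9*r - 27) + y*(-r^2 - 21*r - 54) - 27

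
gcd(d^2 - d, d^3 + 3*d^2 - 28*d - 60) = 1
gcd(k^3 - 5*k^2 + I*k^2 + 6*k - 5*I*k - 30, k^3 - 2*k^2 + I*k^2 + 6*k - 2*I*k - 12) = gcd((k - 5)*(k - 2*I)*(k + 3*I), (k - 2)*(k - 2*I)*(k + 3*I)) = k^2 + I*k + 6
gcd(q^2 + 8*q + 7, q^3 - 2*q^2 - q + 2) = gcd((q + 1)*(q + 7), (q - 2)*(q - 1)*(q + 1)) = q + 1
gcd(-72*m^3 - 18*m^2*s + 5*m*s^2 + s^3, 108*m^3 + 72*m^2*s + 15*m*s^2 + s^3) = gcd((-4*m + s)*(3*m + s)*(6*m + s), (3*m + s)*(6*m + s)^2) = 18*m^2 + 9*m*s + s^2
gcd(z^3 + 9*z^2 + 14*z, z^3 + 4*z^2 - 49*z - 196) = z + 7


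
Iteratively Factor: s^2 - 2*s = (s)*(s - 2)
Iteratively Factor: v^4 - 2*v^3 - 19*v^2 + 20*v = (v - 1)*(v^3 - v^2 - 20*v) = (v - 1)*(v + 4)*(v^2 - 5*v) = v*(v - 1)*(v + 4)*(v - 5)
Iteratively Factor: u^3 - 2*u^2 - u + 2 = (u - 1)*(u^2 - u - 2) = (u - 2)*(u - 1)*(u + 1)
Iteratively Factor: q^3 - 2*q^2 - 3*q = (q)*(q^2 - 2*q - 3) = q*(q - 3)*(q + 1)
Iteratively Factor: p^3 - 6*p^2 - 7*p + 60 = (p + 3)*(p^2 - 9*p + 20) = (p - 4)*(p + 3)*(p - 5)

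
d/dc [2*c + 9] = 2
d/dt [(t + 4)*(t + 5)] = 2*t + 9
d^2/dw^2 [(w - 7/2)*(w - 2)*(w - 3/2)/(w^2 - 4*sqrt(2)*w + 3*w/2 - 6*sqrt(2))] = 2*(-272*sqrt(2)*w^3 + 480*w^3 - 1224*sqrt(2)*w^2 + 900*w^2 + 1350*w + 3204*sqrt(2)*w - 12765 + 1602*sqrt(2))/(8*w^6 - 96*sqrt(2)*w^5 + 36*w^5 - 432*sqrt(2)*w^4 + 822*w^4 - 1672*sqrt(2)*w^3 + 3483*w^3 - 4932*sqrt(2)*w^2 + 5184*w^2 - 6912*sqrt(2)*w + 2592*w - 3456*sqrt(2))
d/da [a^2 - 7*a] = 2*a - 7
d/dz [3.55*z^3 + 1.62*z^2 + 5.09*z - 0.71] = 10.65*z^2 + 3.24*z + 5.09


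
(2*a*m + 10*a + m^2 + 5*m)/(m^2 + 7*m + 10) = (2*a + m)/(m + 2)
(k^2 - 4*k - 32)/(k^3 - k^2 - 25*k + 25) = (k^2 - 4*k - 32)/(k^3 - k^2 - 25*k + 25)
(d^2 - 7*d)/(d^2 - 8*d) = (d - 7)/(d - 8)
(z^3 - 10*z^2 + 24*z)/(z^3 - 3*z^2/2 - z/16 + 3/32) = 32*z*(z^2 - 10*z + 24)/(32*z^3 - 48*z^2 - 2*z + 3)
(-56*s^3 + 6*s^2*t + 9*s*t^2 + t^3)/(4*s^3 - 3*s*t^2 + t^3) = (-28*s^2 - 11*s*t - t^2)/(2*s^2 + s*t - t^2)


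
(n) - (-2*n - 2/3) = 3*n + 2/3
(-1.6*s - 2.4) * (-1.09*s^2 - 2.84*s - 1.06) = 1.744*s^3 + 7.16*s^2 + 8.512*s + 2.544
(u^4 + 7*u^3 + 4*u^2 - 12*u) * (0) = 0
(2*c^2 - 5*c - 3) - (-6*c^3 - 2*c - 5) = 6*c^3 + 2*c^2 - 3*c + 2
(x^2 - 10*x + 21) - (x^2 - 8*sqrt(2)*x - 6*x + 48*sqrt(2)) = -4*x + 8*sqrt(2)*x - 48*sqrt(2) + 21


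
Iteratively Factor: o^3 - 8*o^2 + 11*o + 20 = (o - 5)*(o^2 - 3*o - 4) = (o - 5)*(o + 1)*(o - 4)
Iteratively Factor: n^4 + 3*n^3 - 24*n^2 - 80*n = (n)*(n^3 + 3*n^2 - 24*n - 80) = n*(n + 4)*(n^2 - n - 20) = n*(n + 4)^2*(n - 5)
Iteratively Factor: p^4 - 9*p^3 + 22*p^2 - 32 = (p + 1)*(p^3 - 10*p^2 + 32*p - 32) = (p - 4)*(p + 1)*(p^2 - 6*p + 8) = (p - 4)*(p - 2)*(p + 1)*(p - 4)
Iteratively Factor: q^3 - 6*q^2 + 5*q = (q - 1)*(q^2 - 5*q) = q*(q - 1)*(q - 5)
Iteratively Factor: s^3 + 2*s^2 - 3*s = (s + 3)*(s^2 - s) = (s - 1)*(s + 3)*(s)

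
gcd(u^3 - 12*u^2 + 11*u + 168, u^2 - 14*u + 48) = u - 8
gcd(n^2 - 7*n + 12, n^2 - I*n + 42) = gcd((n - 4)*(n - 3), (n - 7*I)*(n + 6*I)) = 1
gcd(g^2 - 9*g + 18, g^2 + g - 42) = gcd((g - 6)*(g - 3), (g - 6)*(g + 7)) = g - 6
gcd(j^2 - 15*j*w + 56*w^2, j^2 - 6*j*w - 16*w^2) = -j + 8*w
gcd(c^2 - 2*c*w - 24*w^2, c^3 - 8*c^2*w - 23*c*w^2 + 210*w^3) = -c + 6*w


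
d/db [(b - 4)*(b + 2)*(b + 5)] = 3*b^2 + 6*b - 18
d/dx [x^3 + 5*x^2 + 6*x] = 3*x^2 + 10*x + 6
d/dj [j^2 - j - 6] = 2*j - 1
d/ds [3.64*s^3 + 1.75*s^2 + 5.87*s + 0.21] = 10.92*s^2 + 3.5*s + 5.87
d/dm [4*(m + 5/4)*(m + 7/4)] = 8*m + 12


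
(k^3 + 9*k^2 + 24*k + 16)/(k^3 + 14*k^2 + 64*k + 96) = (k + 1)/(k + 6)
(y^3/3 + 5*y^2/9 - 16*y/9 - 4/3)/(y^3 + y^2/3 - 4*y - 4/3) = (3*y^2 + 11*y + 6)/(3*(3*y^2 + 7*y + 2))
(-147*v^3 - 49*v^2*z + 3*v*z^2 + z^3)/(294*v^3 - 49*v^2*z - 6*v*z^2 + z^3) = (3*v + z)/(-6*v + z)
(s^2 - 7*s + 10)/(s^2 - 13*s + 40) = (s - 2)/(s - 8)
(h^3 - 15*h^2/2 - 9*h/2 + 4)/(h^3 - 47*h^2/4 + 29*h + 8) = 2*(2*h^2 + h - 1)/(4*h^2 - 15*h - 4)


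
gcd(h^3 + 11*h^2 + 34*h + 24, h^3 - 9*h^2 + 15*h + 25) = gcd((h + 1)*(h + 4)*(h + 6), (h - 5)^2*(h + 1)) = h + 1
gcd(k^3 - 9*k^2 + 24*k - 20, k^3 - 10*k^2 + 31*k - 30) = k^2 - 7*k + 10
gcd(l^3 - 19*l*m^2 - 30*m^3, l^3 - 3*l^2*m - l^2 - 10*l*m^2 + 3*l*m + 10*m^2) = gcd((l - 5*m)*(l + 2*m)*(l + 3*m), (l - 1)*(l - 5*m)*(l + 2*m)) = l^2 - 3*l*m - 10*m^2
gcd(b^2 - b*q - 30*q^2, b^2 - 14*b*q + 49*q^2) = 1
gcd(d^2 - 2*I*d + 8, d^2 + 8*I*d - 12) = d + 2*I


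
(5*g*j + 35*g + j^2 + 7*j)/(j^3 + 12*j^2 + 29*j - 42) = (5*g + j)/(j^2 + 5*j - 6)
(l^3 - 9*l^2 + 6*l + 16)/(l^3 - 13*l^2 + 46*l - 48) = (l + 1)/(l - 3)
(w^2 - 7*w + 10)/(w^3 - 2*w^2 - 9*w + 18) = (w - 5)/(w^2 - 9)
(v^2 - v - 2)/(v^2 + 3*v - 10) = (v + 1)/(v + 5)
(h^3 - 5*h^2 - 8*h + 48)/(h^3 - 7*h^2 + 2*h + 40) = (h^2 - h - 12)/(h^2 - 3*h - 10)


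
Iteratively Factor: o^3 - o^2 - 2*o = (o + 1)*(o^2 - 2*o) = o*(o + 1)*(o - 2)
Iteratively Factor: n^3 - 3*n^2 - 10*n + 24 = (n + 3)*(n^2 - 6*n + 8) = (n - 2)*(n + 3)*(n - 4)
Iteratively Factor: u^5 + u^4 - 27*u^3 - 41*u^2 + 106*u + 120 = (u - 5)*(u^4 + 6*u^3 + 3*u^2 - 26*u - 24) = (u - 5)*(u + 3)*(u^3 + 3*u^2 - 6*u - 8) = (u - 5)*(u + 1)*(u + 3)*(u^2 + 2*u - 8) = (u - 5)*(u - 2)*(u + 1)*(u + 3)*(u + 4)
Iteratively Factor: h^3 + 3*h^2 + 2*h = (h + 2)*(h^2 + h) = h*(h + 2)*(h + 1)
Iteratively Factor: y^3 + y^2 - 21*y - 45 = (y - 5)*(y^2 + 6*y + 9) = (y - 5)*(y + 3)*(y + 3)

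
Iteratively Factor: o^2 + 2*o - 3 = (o - 1)*(o + 3)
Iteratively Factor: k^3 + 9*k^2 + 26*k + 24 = (k + 2)*(k^2 + 7*k + 12) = (k + 2)*(k + 3)*(k + 4)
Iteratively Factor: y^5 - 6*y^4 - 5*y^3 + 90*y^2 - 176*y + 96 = (y + 4)*(y^4 - 10*y^3 + 35*y^2 - 50*y + 24) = (y - 2)*(y + 4)*(y^3 - 8*y^2 + 19*y - 12) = (y - 3)*(y - 2)*(y + 4)*(y^2 - 5*y + 4) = (y - 3)*(y - 2)*(y - 1)*(y + 4)*(y - 4)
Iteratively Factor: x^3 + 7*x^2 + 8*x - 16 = (x + 4)*(x^2 + 3*x - 4) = (x - 1)*(x + 4)*(x + 4)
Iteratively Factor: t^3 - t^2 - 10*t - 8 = (t + 1)*(t^2 - 2*t - 8) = (t + 1)*(t + 2)*(t - 4)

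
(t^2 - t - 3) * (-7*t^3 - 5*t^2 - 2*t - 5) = -7*t^5 + 2*t^4 + 24*t^3 + 12*t^2 + 11*t + 15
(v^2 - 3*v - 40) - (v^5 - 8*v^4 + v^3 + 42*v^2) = -v^5 + 8*v^4 - v^3 - 41*v^2 - 3*v - 40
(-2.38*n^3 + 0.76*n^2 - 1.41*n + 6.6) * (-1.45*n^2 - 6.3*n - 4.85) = 3.451*n^5 + 13.892*n^4 + 8.7995*n^3 - 4.373*n^2 - 34.7415*n - 32.01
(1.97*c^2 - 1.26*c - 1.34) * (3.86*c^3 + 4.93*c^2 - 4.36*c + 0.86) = 7.6042*c^5 + 4.8485*c^4 - 19.9734*c^3 + 0.5816*c^2 + 4.7588*c - 1.1524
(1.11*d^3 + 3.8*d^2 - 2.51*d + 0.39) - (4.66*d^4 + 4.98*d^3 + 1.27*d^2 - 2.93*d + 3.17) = -4.66*d^4 - 3.87*d^3 + 2.53*d^2 + 0.42*d - 2.78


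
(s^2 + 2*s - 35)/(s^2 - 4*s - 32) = (-s^2 - 2*s + 35)/(-s^2 + 4*s + 32)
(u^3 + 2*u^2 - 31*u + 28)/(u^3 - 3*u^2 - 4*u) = (u^2 + 6*u - 7)/(u*(u + 1))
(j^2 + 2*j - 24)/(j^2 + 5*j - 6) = (j - 4)/(j - 1)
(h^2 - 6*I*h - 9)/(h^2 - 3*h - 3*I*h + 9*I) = (h - 3*I)/(h - 3)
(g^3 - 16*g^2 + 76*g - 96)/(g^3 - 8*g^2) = 1 - 8/g + 12/g^2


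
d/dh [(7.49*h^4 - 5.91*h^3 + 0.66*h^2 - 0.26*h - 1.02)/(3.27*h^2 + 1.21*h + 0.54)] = (48.9846*h^5 + 7.86300000000001*h^4 + 1.8762*h^3 - 7.9254*h^2 + 7.3836*h + 1.0938)/(10.6929*h^4 + 7.9134*h^3 + 4.9957*h^2 + 1.3068*h + 0.2916)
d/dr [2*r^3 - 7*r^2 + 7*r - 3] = 6*r^2 - 14*r + 7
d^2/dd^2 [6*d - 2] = 0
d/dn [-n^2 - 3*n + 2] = -2*n - 3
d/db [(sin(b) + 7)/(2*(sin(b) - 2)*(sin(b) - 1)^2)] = (-19*sin(b) + cos(2*b) + 36)*cos(b)/(2*(sin(b) - 2)^2*(sin(b) - 1)^3)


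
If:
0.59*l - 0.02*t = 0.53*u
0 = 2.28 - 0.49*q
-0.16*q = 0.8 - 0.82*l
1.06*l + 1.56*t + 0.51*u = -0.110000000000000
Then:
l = 1.88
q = 4.65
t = -2.06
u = 2.17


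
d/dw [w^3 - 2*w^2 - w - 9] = 3*w^2 - 4*w - 1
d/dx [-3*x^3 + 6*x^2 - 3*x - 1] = -9*x^2 + 12*x - 3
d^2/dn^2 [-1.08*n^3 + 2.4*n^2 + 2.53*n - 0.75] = 4.8 - 6.48*n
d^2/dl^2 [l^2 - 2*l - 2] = 2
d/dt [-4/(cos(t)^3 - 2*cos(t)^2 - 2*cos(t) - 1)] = 4*(-3*cos(t)^2 + 4*cos(t) + 2)*sin(t)/(-cos(t)^3 + 2*cos(t)^2 + 2*cos(t) + 1)^2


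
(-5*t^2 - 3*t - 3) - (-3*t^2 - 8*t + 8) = -2*t^2 + 5*t - 11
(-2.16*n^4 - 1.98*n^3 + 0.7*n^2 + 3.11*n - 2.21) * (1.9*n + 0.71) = -4.104*n^5 - 5.2956*n^4 - 0.0758000000000001*n^3 + 6.406*n^2 - 1.9909*n - 1.5691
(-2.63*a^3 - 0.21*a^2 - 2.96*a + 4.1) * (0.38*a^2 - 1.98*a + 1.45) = -0.9994*a^5 + 5.1276*a^4 - 4.5225*a^3 + 7.1143*a^2 - 12.41*a + 5.945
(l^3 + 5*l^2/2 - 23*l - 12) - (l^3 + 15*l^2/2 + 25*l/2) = -5*l^2 - 71*l/2 - 12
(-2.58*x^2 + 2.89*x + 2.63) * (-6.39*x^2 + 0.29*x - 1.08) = 16.4862*x^4 - 19.2153*x^3 - 13.1812*x^2 - 2.3585*x - 2.8404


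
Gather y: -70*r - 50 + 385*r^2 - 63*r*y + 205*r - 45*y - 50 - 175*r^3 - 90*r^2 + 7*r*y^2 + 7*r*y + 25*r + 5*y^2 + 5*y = -175*r^3 + 295*r^2 + 160*r + y^2*(7*r + 5) + y*(-56*r - 40) - 100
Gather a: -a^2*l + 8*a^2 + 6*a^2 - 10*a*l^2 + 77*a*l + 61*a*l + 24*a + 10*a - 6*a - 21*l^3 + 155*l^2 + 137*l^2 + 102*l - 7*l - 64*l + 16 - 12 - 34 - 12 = a^2*(14 - l) + a*(-10*l^2 + 138*l + 28) - 21*l^3 + 292*l^2 + 31*l - 42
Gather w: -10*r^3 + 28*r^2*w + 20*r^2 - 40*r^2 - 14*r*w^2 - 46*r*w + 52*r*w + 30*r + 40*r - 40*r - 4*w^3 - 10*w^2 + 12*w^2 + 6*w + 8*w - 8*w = -10*r^3 - 20*r^2 + 30*r - 4*w^3 + w^2*(2 - 14*r) + w*(28*r^2 + 6*r + 6)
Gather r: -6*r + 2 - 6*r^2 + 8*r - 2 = -6*r^2 + 2*r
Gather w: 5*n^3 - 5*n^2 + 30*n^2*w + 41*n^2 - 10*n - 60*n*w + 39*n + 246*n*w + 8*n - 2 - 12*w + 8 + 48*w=5*n^3 + 36*n^2 + 37*n + w*(30*n^2 + 186*n + 36) + 6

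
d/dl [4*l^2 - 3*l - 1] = 8*l - 3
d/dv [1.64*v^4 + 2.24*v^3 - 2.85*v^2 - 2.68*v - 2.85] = 6.56*v^3 + 6.72*v^2 - 5.7*v - 2.68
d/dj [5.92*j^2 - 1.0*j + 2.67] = 11.84*j - 1.0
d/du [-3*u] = -3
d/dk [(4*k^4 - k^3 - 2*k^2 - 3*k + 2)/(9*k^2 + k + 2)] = (72*k^5 + 3*k^4 + 30*k^3 + 19*k^2 - 44*k - 8)/(81*k^4 + 18*k^3 + 37*k^2 + 4*k + 4)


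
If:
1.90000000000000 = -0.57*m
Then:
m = -3.33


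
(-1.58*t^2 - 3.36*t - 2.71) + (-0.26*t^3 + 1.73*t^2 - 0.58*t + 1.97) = -0.26*t^3 + 0.15*t^2 - 3.94*t - 0.74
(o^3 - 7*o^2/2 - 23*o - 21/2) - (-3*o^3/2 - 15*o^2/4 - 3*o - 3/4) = 5*o^3/2 + o^2/4 - 20*o - 39/4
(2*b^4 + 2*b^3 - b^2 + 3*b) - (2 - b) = 2*b^4 + 2*b^3 - b^2 + 4*b - 2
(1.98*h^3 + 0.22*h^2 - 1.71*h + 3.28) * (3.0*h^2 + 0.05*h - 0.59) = 5.94*h^5 + 0.759*h^4 - 6.2872*h^3 + 9.6247*h^2 + 1.1729*h - 1.9352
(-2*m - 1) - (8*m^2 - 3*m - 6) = -8*m^2 + m + 5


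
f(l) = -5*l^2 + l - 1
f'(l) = 1 - 10*l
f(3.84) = -70.89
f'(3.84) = -37.40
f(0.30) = -1.15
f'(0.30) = -2.00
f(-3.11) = -52.47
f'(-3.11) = 32.10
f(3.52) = -59.43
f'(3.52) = -34.20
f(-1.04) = -7.45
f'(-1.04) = 11.40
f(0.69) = -2.69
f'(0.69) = -5.90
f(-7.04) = -255.85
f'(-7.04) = 71.40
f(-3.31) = -59.09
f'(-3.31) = 34.10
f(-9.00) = -415.00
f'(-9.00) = 91.00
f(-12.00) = -733.00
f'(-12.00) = 121.00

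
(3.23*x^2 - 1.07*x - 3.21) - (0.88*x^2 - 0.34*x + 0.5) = 2.35*x^2 - 0.73*x - 3.71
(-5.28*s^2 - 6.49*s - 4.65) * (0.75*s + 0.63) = -3.96*s^3 - 8.1939*s^2 - 7.5762*s - 2.9295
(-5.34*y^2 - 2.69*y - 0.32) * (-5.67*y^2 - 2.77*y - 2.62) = 30.2778*y^4 + 30.0441*y^3 + 23.2565*y^2 + 7.9342*y + 0.8384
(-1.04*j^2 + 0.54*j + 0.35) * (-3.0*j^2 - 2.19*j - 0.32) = 3.12*j^4 + 0.6576*j^3 - 1.8998*j^2 - 0.9393*j - 0.112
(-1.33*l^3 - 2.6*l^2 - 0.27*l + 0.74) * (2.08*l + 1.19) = -2.7664*l^4 - 6.9907*l^3 - 3.6556*l^2 + 1.2179*l + 0.8806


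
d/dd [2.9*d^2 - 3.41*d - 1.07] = 5.8*d - 3.41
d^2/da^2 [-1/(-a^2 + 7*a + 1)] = 2*(a^2 - 7*a - (2*a - 7)^2 - 1)/(-a^2 + 7*a + 1)^3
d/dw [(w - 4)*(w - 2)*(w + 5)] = 3*w^2 - 2*w - 22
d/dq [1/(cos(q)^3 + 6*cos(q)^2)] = 3*(cos(q) + 4)*sin(q)/((cos(q) + 6)^2*cos(q)^3)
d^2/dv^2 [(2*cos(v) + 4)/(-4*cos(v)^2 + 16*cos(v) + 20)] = (-9*sin(v)^4*cos(v) - 12*sin(v)^4 + 64*sin(v)^2 - 11*cos(v)/2 - 3*cos(3*v) + cos(5*v)/2 - 8)/(2*(sin(v)^2 + 4*cos(v) + 4)^3)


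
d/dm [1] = 0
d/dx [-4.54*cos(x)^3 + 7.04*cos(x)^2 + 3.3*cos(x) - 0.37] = (13.62*cos(x)^2 - 14.08*cos(x) - 3.3)*sin(x)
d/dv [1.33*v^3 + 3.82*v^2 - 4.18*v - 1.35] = 3.99*v^2 + 7.64*v - 4.18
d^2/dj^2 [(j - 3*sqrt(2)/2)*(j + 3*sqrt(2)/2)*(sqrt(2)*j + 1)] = 6*sqrt(2)*j + 2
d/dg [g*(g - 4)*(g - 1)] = 3*g^2 - 10*g + 4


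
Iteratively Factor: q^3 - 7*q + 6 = (q - 1)*(q^2 + q - 6) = (q - 2)*(q - 1)*(q + 3)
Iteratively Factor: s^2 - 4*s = (s)*(s - 4)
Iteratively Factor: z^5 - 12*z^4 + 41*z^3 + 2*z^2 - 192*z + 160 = (z - 4)*(z^4 - 8*z^3 + 9*z^2 + 38*z - 40) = (z - 5)*(z - 4)*(z^3 - 3*z^2 - 6*z + 8) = (z - 5)*(z - 4)*(z + 2)*(z^2 - 5*z + 4) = (z - 5)*(z - 4)^2*(z + 2)*(z - 1)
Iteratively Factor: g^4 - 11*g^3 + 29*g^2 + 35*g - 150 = (g - 5)*(g^3 - 6*g^2 - g + 30) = (g - 5)*(g + 2)*(g^2 - 8*g + 15) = (g - 5)^2*(g + 2)*(g - 3)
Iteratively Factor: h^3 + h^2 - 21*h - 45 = (h + 3)*(h^2 - 2*h - 15) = (h + 3)^2*(h - 5)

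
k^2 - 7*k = k*(k - 7)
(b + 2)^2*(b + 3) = b^3 + 7*b^2 + 16*b + 12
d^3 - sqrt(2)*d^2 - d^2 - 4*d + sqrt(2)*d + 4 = (d - 1)*(d - 2*sqrt(2))*(d + sqrt(2))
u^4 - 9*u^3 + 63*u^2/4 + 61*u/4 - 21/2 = (u - 6)*(u - 7/2)*(u - 1/2)*(u + 1)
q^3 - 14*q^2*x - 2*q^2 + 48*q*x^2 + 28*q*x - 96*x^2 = (q - 2)*(q - 8*x)*(q - 6*x)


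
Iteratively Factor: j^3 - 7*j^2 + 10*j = (j)*(j^2 - 7*j + 10) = j*(j - 5)*(j - 2)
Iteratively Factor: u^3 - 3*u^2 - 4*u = (u)*(u^2 - 3*u - 4) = u*(u + 1)*(u - 4)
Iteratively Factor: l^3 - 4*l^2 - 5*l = (l - 5)*(l^2 + l) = l*(l - 5)*(l + 1)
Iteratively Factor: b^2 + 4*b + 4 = (b + 2)*(b + 2)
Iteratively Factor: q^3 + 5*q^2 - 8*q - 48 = (q - 3)*(q^2 + 8*q + 16) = (q - 3)*(q + 4)*(q + 4)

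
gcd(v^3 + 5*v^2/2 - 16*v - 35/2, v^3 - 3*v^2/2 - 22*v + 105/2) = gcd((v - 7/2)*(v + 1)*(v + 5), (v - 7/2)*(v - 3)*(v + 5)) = v^2 + 3*v/2 - 35/2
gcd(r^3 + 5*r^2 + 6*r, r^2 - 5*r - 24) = r + 3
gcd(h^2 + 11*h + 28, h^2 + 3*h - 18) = 1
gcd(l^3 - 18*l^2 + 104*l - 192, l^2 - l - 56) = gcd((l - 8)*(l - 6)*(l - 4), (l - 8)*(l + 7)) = l - 8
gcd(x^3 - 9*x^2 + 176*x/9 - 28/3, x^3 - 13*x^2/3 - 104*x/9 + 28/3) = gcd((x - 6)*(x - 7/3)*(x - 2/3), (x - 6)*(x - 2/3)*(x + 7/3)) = x^2 - 20*x/3 + 4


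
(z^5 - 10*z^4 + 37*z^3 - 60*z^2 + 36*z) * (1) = z^5 - 10*z^4 + 37*z^3 - 60*z^2 + 36*z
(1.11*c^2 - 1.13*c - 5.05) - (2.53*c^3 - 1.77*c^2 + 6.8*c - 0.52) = -2.53*c^3 + 2.88*c^2 - 7.93*c - 4.53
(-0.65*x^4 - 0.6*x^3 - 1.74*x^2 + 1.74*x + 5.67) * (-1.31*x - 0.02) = 0.8515*x^5 + 0.799*x^4 + 2.2914*x^3 - 2.2446*x^2 - 7.4625*x - 0.1134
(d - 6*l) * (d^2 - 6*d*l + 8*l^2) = d^3 - 12*d^2*l + 44*d*l^2 - 48*l^3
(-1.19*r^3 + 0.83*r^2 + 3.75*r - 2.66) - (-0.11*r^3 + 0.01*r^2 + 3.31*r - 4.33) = -1.08*r^3 + 0.82*r^2 + 0.44*r + 1.67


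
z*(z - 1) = z^2 - z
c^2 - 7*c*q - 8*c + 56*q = (c - 8)*(c - 7*q)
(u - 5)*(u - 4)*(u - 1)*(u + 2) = u^4 - 8*u^3 + 9*u^2 + 38*u - 40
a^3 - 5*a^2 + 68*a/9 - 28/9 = (a - 7/3)*(a - 2)*(a - 2/3)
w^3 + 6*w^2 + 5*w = w*(w + 1)*(w + 5)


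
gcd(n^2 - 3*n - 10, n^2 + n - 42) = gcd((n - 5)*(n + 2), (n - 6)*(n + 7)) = 1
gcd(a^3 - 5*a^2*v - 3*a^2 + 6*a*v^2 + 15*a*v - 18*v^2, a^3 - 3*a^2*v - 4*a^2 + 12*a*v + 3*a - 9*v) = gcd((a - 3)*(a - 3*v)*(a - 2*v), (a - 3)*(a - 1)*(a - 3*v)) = -a^2 + 3*a*v + 3*a - 9*v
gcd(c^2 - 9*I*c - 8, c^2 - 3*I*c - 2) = c - I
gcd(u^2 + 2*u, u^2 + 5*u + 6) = u + 2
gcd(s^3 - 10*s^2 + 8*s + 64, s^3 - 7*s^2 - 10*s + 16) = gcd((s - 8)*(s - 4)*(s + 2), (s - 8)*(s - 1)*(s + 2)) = s^2 - 6*s - 16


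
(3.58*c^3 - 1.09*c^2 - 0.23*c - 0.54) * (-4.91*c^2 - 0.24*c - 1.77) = -17.5778*c^5 + 4.4927*c^4 - 4.9457*c^3 + 4.6359*c^2 + 0.5367*c + 0.9558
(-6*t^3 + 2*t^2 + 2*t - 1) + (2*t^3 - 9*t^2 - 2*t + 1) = -4*t^3 - 7*t^2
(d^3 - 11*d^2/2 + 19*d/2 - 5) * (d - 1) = d^4 - 13*d^3/2 + 15*d^2 - 29*d/2 + 5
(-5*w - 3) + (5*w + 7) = 4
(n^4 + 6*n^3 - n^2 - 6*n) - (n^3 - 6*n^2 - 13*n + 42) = n^4 + 5*n^3 + 5*n^2 + 7*n - 42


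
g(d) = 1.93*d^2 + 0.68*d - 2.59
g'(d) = 3.86*d + 0.68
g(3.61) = 25.02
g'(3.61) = 14.61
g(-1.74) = 2.07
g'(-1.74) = -6.04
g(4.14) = 33.30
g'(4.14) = 16.66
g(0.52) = -1.71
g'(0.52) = 2.69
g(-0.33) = -2.60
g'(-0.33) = -0.59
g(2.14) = 7.70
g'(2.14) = 8.94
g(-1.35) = 0.01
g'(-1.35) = -4.53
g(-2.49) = 7.68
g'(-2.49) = -8.93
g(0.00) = -2.59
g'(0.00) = 0.68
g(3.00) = 16.82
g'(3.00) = 12.26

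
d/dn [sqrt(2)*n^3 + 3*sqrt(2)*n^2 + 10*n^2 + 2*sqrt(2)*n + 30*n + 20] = 3*sqrt(2)*n^2 + 6*sqrt(2)*n + 20*n + 2*sqrt(2) + 30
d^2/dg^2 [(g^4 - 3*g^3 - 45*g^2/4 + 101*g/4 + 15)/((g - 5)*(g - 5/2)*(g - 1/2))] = 8*(25*g^3 - 111*g^2 + 423*g - 683)/(8*g^6 - 132*g^5 + 786*g^4 - 1991*g^3 + 1965*g^2 - 825*g + 125)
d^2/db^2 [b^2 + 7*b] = 2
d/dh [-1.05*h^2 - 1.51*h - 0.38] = -2.1*h - 1.51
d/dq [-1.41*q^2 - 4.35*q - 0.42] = -2.82*q - 4.35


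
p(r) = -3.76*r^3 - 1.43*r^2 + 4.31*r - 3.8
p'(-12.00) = -1585.69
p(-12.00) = 6235.84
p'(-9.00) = -883.63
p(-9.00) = 2582.62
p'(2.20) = -56.58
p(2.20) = -41.28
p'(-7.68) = -639.05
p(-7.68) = 1581.98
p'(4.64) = -251.81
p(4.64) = -390.20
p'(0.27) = 2.72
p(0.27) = -2.81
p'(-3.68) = -137.92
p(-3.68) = 148.36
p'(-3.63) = -133.94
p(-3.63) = 141.56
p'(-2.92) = -83.52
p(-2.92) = 65.04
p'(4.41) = -227.68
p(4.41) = -335.08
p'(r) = -11.28*r^2 - 2.86*r + 4.31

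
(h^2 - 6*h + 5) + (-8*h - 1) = h^2 - 14*h + 4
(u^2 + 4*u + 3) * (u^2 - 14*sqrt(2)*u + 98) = u^4 - 14*sqrt(2)*u^3 + 4*u^3 - 56*sqrt(2)*u^2 + 101*u^2 - 42*sqrt(2)*u + 392*u + 294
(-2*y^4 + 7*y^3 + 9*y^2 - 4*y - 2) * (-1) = 2*y^4 - 7*y^3 - 9*y^2 + 4*y + 2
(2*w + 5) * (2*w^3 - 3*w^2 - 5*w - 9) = 4*w^4 + 4*w^3 - 25*w^2 - 43*w - 45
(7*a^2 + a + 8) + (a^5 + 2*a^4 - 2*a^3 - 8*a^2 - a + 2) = a^5 + 2*a^4 - 2*a^3 - a^2 + 10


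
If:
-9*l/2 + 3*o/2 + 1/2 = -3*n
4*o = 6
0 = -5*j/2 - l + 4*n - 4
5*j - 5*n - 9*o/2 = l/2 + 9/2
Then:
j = 284/15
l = 11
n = 187/12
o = 3/2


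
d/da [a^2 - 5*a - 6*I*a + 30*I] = 2*a - 5 - 6*I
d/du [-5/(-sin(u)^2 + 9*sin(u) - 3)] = 5*(9 - 2*sin(u))*cos(u)/(sin(u)^2 - 9*sin(u) + 3)^2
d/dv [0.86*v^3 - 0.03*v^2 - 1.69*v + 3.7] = 2.58*v^2 - 0.06*v - 1.69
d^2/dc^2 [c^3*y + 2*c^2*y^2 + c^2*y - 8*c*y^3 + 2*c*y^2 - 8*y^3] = 2*y*(3*c + 2*y + 1)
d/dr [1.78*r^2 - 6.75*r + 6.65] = 3.56*r - 6.75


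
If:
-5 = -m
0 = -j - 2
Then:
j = -2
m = 5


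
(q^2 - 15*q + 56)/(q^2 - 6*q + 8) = (q^2 - 15*q + 56)/(q^2 - 6*q + 8)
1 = 1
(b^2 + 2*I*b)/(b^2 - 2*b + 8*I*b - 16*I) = b*(b + 2*I)/(b^2 - 2*b + 8*I*b - 16*I)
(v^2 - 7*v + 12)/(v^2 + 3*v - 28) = (v - 3)/(v + 7)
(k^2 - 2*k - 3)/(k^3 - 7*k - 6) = 1/(k + 2)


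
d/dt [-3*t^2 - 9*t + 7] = -6*t - 9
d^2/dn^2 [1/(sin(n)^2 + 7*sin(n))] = (-4*sin(n) - 21 - 43/sin(n) + 42/sin(n)^2 + 98/sin(n)^3)/(sin(n) + 7)^3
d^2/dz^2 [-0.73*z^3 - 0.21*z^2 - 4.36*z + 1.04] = -4.38*z - 0.42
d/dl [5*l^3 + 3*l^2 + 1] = 3*l*(5*l + 2)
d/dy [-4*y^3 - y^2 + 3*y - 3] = -12*y^2 - 2*y + 3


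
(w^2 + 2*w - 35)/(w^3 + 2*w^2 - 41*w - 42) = (w - 5)/(w^2 - 5*w - 6)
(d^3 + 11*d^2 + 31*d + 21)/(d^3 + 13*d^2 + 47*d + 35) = (d + 3)/(d + 5)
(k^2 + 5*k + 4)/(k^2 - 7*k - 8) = (k + 4)/(k - 8)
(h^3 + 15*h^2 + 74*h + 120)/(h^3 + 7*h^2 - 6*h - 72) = (h + 5)/(h - 3)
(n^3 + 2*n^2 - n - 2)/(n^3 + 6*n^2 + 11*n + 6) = (n - 1)/(n + 3)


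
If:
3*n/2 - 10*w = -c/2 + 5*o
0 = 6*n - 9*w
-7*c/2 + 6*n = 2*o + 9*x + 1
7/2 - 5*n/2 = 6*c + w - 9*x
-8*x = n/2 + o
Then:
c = 1616/3761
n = 8961/26327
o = -16257/52654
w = 5974/26327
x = 456/26327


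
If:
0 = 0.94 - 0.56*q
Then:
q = 1.68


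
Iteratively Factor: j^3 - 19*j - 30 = (j + 3)*(j^2 - 3*j - 10) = (j + 2)*(j + 3)*(j - 5)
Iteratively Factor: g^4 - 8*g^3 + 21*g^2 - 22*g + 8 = (g - 1)*(g^3 - 7*g^2 + 14*g - 8) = (g - 2)*(g - 1)*(g^2 - 5*g + 4) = (g - 4)*(g - 2)*(g - 1)*(g - 1)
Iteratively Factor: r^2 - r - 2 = (r + 1)*(r - 2)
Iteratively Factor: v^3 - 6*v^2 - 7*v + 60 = (v - 5)*(v^2 - v - 12) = (v - 5)*(v + 3)*(v - 4)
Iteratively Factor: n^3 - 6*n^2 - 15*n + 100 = (n - 5)*(n^2 - n - 20) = (n - 5)*(n + 4)*(n - 5)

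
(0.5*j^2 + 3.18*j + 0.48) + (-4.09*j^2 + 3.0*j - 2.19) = -3.59*j^2 + 6.18*j - 1.71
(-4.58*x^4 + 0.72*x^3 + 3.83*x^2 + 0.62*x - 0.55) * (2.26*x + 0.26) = -10.3508*x^5 + 0.4364*x^4 + 8.843*x^3 + 2.397*x^2 - 1.0818*x - 0.143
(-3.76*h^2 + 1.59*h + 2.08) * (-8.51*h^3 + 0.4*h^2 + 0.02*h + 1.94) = 31.9976*h^5 - 15.0349*h^4 - 17.14*h^3 - 6.4306*h^2 + 3.1262*h + 4.0352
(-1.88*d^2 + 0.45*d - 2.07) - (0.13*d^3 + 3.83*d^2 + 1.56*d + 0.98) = -0.13*d^3 - 5.71*d^2 - 1.11*d - 3.05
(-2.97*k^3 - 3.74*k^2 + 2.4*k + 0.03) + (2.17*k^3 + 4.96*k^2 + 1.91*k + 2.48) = -0.8*k^3 + 1.22*k^2 + 4.31*k + 2.51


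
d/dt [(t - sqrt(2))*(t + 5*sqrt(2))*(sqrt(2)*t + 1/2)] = 3*sqrt(2)*t^2 + 17*t - 8*sqrt(2)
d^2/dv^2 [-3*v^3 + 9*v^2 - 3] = 18 - 18*v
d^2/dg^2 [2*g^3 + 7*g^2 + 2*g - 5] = 12*g + 14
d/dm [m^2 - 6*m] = 2*m - 6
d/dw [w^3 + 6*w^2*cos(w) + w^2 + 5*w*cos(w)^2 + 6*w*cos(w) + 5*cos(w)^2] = -6*w^2*sin(w) + 3*w^2 - 6*w*sin(w) - 5*w*sin(2*w) + 12*w*cos(w) + 2*w - 5*sin(2*w) + 5*cos(w)^2 + 6*cos(w)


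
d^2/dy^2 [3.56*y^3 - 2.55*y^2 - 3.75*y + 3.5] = 21.36*y - 5.1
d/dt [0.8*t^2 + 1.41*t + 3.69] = 1.6*t + 1.41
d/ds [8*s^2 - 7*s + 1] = 16*s - 7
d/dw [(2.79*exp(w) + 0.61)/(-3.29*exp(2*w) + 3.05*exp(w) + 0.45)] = (9.1791*exp(2*w) + 4.0138*exp(w) - 0.605)*exp(w)/(10.8241*exp(4*w) - 20.069*exp(3*w) + 6.3415*exp(2*w) + 2.745*exp(w) + 0.2025)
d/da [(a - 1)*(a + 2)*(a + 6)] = 3*a^2 + 14*a + 4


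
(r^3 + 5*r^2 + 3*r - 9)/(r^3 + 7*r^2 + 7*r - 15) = (r + 3)/(r + 5)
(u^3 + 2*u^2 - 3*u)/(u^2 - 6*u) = (u^2 + 2*u - 3)/(u - 6)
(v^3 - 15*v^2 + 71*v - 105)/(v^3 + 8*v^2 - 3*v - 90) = (v^2 - 12*v + 35)/(v^2 + 11*v + 30)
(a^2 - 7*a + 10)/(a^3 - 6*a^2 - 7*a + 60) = (a - 2)/(a^2 - a - 12)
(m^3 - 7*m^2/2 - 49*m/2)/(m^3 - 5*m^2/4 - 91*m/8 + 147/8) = 4*m*(m - 7)/(4*m^2 - 19*m + 21)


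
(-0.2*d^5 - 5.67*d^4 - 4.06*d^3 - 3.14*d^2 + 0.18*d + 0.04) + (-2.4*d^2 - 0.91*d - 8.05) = -0.2*d^5 - 5.67*d^4 - 4.06*d^3 - 5.54*d^2 - 0.73*d - 8.01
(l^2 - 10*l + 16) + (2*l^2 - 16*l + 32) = 3*l^2 - 26*l + 48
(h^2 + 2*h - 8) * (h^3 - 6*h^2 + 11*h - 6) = h^5 - 4*h^4 - 9*h^3 + 64*h^2 - 100*h + 48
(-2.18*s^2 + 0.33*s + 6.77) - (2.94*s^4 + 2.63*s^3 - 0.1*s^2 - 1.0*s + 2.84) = -2.94*s^4 - 2.63*s^3 - 2.08*s^2 + 1.33*s + 3.93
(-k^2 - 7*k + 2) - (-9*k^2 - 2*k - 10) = 8*k^2 - 5*k + 12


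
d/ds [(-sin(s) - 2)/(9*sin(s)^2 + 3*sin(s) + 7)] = (9*sin(s)^2 + 36*sin(s) - 1)*cos(s)/(9*sin(s)^2 + 3*sin(s) + 7)^2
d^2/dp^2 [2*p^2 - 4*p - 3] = 4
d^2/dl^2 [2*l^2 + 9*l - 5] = 4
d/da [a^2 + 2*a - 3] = 2*a + 2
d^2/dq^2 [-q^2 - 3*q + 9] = -2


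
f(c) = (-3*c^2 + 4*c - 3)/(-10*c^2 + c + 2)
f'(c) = (4 - 6*c)/(-10*c^2 + c + 2) + (20*c - 1)*(-3*c^2 + 4*c - 3)/(-10*c^2 + c + 2)^2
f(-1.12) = 0.96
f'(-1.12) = 1.01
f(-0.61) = 2.81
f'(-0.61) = 12.64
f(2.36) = 0.20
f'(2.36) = 0.02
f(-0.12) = -2.03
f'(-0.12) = 6.69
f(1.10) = 0.25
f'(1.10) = -0.29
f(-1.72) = 0.64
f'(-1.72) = 0.28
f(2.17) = 0.20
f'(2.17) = 0.02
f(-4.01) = 0.41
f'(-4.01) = 0.03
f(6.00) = 0.25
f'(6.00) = 0.01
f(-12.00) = 0.33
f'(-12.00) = 0.00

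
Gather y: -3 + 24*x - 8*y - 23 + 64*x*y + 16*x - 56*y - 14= 40*x + y*(64*x - 64) - 40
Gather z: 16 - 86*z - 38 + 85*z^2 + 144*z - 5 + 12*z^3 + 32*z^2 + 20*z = 12*z^3 + 117*z^2 + 78*z - 27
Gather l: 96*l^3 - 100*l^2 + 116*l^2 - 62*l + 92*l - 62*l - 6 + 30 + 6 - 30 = 96*l^3 + 16*l^2 - 32*l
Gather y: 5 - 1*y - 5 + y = 0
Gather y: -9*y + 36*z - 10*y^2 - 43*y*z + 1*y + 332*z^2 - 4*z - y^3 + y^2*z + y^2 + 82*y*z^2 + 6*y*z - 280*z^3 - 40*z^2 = -y^3 + y^2*(z - 9) + y*(82*z^2 - 37*z - 8) - 280*z^3 + 292*z^2 + 32*z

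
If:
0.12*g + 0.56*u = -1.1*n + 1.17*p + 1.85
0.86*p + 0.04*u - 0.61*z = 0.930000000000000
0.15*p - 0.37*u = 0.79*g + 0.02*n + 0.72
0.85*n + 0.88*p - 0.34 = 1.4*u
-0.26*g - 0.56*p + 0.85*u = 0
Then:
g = -0.54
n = 0.00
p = -2.50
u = -1.81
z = -5.17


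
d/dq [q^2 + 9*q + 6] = 2*q + 9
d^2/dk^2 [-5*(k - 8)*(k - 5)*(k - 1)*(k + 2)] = -60*k^2 + 360*k - 250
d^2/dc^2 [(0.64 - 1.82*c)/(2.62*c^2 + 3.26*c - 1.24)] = (-(1.82*c - 0.64)*(5.24*c + 3.26)*(10.48*c + 6.52) + (28.6104*c + 8.5128)*(2.62*c^2 + 3.26*c - 1.24))/(2.62*c^2 + 3.26*c - 1.24)^3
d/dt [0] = 0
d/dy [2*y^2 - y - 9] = 4*y - 1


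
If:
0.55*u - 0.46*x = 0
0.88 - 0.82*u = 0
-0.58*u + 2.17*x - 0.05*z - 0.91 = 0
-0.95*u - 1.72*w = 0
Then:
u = 1.07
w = -0.59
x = 1.28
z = 25.04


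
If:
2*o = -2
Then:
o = -1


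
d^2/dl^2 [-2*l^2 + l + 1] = -4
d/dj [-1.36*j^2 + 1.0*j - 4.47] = 1.0 - 2.72*j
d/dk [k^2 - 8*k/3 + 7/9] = 2*k - 8/3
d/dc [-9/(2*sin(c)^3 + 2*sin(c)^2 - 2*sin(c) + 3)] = 72*(3*sin(c)^2 + 2*sin(c) - 1)*cos(c)/(-4*sin(c)^2 + sin(c) + sin(3*c) - 6)^2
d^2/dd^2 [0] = 0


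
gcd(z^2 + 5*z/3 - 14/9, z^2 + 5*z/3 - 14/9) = z^2 + 5*z/3 - 14/9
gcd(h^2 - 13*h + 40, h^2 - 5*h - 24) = h - 8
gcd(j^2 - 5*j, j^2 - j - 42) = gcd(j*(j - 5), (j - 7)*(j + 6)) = 1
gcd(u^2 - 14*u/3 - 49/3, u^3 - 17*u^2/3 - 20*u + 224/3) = u - 7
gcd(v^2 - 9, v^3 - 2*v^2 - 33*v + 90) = v - 3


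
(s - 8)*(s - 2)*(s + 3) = s^3 - 7*s^2 - 14*s + 48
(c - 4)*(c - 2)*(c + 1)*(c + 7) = c^4 + 2*c^3 - 33*c^2 + 22*c + 56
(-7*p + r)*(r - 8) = -7*p*r + 56*p + r^2 - 8*r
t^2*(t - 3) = t^3 - 3*t^2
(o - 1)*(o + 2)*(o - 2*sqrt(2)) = o^3 - 2*sqrt(2)*o^2 + o^2 - 2*sqrt(2)*o - 2*o + 4*sqrt(2)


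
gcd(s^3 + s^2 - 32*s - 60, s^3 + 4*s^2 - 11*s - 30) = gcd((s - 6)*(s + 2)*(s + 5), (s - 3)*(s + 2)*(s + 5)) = s^2 + 7*s + 10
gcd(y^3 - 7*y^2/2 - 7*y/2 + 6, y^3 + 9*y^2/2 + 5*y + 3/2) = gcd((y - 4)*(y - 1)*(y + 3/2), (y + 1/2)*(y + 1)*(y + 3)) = 1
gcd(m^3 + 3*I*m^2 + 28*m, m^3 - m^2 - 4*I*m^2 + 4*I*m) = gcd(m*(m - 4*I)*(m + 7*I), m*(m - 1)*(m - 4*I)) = m^2 - 4*I*m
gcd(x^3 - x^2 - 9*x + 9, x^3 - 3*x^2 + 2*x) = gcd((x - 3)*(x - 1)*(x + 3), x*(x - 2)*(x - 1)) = x - 1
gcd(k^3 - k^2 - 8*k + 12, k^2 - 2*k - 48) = 1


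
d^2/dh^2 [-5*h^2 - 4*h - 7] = -10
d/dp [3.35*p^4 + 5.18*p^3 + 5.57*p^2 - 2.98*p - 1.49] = 13.4*p^3 + 15.54*p^2 + 11.14*p - 2.98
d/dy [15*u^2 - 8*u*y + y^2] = -8*u + 2*y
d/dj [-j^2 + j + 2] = 1 - 2*j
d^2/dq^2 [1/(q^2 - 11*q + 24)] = 2*(-q^2 + 11*q + (2*q - 11)^2 - 24)/(q^2 - 11*q + 24)^3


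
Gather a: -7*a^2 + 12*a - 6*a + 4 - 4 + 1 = -7*a^2 + 6*a + 1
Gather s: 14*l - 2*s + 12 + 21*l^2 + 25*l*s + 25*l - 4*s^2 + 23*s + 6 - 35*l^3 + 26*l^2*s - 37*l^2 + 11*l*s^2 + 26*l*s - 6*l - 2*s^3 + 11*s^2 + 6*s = -35*l^3 - 16*l^2 + 33*l - 2*s^3 + s^2*(11*l + 7) + s*(26*l^2 + 51*l + 27) + 18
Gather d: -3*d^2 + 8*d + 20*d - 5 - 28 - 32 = -3*d^2 + 28*d - 65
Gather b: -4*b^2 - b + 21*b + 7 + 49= -4*b^2 + 20*b + 56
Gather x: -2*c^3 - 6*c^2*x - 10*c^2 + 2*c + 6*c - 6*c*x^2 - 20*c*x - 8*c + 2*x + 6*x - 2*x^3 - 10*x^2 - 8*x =-2*c^3 - 10*c^2 - 2*x^3 + x^2*(-6*c - 10) + x*(-6*c^2 - 20*c)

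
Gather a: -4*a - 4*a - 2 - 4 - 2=-8*a - 8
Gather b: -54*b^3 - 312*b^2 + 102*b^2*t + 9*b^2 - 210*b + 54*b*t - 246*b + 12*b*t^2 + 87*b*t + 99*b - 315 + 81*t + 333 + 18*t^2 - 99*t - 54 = -54*b^3 + b^2*(102*t - 303) + b*(12*t^2 + 141*t - 357) + 18*t^2 - 18*t - 36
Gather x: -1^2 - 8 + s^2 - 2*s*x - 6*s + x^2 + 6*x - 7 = s^2 - 6*s + x^2 + x*(6 - 2*s) - 16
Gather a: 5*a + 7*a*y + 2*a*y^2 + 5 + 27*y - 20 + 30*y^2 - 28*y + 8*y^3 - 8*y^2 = a*(2*y^2 + 7*y + 5) + 8*y^3 + 22*y^2 - y - 15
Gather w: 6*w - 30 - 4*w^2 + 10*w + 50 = -4*w^2 + 16*w + 20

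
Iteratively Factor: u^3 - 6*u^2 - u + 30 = (u + 2)*(u^2 - 8*u + 15) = (u - 5)*(u + 2)*(u - 3)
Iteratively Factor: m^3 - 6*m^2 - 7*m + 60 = (m - 4)*(m^2 - 2*m - 15) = (m - 5)*(m - 4)*(m + 3)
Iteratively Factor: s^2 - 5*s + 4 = (s - 4)*(s - 1)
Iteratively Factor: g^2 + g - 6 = (g - 2)*(g + 3)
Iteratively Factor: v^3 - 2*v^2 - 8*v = (v)*(v^2 - 2*v - 8) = v*(v + 2)*(v - 4)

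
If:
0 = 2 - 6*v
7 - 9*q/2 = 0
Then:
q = 14/9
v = 1/3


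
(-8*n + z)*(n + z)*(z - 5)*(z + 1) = -8*n^2*z^2 + 32*n^2*z + 40*n^2 - 7*n*z^3 + 28*n*z^2 + 35*n*z + z^4 - 4*z^3 - 5*z^2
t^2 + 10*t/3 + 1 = (t + 1/3)*(t + 3)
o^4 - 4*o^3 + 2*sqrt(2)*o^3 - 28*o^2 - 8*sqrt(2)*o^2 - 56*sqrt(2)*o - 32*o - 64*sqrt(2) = (o - 8)*(o + 2)^2*(o + 2*sqrt(2))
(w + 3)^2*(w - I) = w^3 + 6*w^2 - I*w^2 + 9*w - 6*I*w - 9*I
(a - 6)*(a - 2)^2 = a^3 - 10*a^2 + 28*a - 24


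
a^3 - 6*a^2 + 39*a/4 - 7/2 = (a - 7/2)*(a - 2)*(a - 1/2)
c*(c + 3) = c^2 + 3*c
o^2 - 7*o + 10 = (o - 5)*(o - 2)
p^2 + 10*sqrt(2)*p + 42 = (p + 3*sqrt(2))*(p + 7*sqrt(2))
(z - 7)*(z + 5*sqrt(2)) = z^2 - 7*z + 5*sqrt(2)*z - 35*sqrt(2)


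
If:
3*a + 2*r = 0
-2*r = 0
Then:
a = 0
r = 0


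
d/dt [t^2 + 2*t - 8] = 2*t + 2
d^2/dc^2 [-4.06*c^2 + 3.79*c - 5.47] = -8.12000000000000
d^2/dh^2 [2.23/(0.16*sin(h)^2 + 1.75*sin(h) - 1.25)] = (-0.228352*sin(h)^4 - 1.8732*sin(h)^3 - 8.270847*sin(h)^2 - 1.131725*sin(h) + 14.55075)/(0.16*sin(h)^2 + 1.75*sin(h) - 1.25)^3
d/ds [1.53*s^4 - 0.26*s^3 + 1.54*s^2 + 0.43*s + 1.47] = 6.12*s^3 - 0.78*s^2 + 3.08*s + 0.43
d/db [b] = 1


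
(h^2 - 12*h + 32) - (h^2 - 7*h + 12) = 20 - 5*h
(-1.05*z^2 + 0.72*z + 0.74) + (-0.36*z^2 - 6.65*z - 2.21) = -1.41*z^2 - 5.93*z - 1.47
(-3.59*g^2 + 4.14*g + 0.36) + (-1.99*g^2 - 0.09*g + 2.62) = -5.58*g^2 + 4.05*g + 2.98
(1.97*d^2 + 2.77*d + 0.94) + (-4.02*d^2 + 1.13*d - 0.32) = -2.05*d^2 + 3.9*d + 0.62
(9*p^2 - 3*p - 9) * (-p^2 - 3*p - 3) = -9*p^4 - 24*p^3 - 9*p^2 + 36*p + 27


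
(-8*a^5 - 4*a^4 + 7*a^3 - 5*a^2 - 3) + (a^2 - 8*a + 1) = -8*a^5 - 4*a^4 + 7*a^3 - 4*a^2 - 8*a - 2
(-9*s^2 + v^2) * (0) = 0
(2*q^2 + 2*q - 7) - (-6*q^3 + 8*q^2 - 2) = 6*q^3 - 6*q^2 + 2*q - 5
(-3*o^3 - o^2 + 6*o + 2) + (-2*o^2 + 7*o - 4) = -3*o^3 - 3*o^2 + 13*o - 2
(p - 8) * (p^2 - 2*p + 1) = p^3 - 10*p^2 + 17*p - 8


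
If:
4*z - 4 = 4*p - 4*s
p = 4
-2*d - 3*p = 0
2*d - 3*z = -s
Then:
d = -6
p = 4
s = 27/4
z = -7/4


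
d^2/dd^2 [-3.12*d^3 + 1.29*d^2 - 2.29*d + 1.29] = 2.58 - 18.72*d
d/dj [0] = 0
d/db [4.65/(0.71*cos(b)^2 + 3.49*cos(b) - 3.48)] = (6.603*cos(b) + 16.2285)*sin(b)/(0.71*cos(b)^2 + 3.49*cos(b) - 3.48)^2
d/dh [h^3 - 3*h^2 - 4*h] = 3*h^2 - 6*h - 4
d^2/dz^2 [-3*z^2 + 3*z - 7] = -6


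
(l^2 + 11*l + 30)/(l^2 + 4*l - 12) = (l + 5)/(l - 2)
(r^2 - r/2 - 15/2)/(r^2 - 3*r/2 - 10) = (r - 3)/(r - 4)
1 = 1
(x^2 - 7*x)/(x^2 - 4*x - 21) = x/(x + 3)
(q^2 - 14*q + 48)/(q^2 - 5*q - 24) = (q - 6)/(q + 3)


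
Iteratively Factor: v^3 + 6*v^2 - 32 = (v + 4)*(v^2 + 2*v - 8) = (v + 4)^2*(v - 2)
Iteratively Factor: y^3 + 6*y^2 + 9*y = (y + 3)*(y^2 + 3*y) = (y + 3)^2*(y)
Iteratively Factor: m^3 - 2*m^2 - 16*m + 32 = (m + 4)*(m^2 - 6*m + 8) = (m - 2)*(m + 4)*(m - 4)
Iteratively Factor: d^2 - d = (d)*(d - 1)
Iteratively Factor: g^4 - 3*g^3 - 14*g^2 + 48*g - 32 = (g + 4)*(g^3 - 7*g^2 + 14*g - 8) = (g - 2)*(g + 4)*(g^2 - 5*g + 4) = (g - 4)*(g - 2)*(g + 4)*(g - 1)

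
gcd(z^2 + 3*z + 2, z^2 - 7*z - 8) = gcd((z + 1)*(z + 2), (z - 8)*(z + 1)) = z + 1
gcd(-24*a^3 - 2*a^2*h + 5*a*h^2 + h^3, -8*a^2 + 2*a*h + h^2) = 8*a^2 - 2*a*h - h^2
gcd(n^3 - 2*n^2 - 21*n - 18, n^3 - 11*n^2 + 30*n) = n - 6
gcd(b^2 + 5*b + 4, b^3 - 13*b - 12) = b + 1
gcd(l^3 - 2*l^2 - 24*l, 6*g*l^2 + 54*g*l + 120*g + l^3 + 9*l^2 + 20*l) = l + 4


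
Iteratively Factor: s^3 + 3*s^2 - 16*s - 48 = (s + 3)*(s^2 - 16) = (s + 3)*(s + 4)*(s - 4)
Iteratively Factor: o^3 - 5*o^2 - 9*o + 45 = (o + 3)*(o^2 - 8*o + 15) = (o - 3)*(o + 3)*(o - 5)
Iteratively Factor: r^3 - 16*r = (r - 4)*(r^2 + 4*r) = (r - 4)*(r + 4)*(r)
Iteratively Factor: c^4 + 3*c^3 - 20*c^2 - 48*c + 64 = (c - 4)*(c^3 + 7*c^2 + 8*c - 16) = (c - 4)*(c - 1)*(c^2 + 8*c + 16) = (c - 4)*(c - 1)*(c + 4)*(c + 4)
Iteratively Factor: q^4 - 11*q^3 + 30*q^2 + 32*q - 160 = (q - 5)*(q^3 - 6*q^2 + 32) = (q - 5)*(q + 2)*(q^2 - 8*q + 16) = (q - 5)*(q - 4)*(q + 2)*(q - 4)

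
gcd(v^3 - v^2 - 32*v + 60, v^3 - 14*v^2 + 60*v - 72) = v - 2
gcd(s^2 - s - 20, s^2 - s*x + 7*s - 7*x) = 1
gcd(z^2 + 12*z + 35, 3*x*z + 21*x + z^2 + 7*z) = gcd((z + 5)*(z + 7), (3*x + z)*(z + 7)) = z + 7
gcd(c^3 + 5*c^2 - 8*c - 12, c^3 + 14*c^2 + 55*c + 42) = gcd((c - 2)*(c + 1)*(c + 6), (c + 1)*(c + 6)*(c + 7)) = c^2 + 7*c + 6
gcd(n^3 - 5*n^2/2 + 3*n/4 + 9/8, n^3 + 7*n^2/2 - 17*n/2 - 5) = n + 1/2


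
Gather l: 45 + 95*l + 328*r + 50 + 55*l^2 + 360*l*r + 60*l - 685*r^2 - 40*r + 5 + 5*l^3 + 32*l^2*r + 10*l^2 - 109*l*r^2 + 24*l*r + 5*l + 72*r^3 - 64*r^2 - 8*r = 5*l^3 + l^2*(32*r + 65) + l*(-109*r^2 + 384*r + 160) + 72*r^3 - 749*r^2 + 280*r + 100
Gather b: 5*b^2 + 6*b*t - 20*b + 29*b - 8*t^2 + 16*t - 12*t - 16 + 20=5*b^2 + b*(6*t + 9) - 8*t^2 + 4*t + 4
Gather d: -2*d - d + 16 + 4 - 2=18 - 3*d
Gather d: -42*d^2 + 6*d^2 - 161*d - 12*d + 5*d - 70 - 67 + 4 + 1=-36*d^2 - 168*d - 132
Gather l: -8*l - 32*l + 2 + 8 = 10 - 40*l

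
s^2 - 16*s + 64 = (s - 8)^2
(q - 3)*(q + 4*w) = q^2 + 4*q*w - 3*q - 12*w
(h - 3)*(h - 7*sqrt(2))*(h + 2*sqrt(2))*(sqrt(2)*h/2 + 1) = sqrt(2)*h^4/2 - 4*h^3 - 3*sqrt(2)*h^3/2 - 19*sqrt(2)*h^2 + 12*h^2 - 28*h + 57*sqrt(2)*h + 84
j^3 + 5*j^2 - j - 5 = (j - 1)*(j + 1)*(j + 5)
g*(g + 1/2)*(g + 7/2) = g^3 + 4*g^2 + 7*g/4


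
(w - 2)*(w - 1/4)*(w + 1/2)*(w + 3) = w^4 + 5*w^3/4 - 47*w^2/8 - 13*w/8 + 3/4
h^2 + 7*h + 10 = (h + 2)*(h + 5)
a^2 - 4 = (a - 2)*(a + 2)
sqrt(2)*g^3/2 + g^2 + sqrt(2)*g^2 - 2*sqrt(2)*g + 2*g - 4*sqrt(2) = (g - sqrt(2))*(g + 2*sqrt(2))*(sqrt(2)*g/2 + sqrt(2))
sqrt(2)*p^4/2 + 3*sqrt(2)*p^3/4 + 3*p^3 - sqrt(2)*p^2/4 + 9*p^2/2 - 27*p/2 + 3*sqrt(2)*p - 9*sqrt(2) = (p - 3/2)*(p + 3)*(p + 2*sqrt(2))*(sqrt(2)*p/2 + 1)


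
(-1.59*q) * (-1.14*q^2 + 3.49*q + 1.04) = 1.8126*q^3 - 5.5491*q^2 - 1.6536*q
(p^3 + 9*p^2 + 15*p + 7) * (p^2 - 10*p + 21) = p^5 - p^4 - 54*p^3 + 46*p^2 + 245*p + 147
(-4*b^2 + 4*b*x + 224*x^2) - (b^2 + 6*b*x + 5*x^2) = -5*b^2 - 2*b*x + 219*x^2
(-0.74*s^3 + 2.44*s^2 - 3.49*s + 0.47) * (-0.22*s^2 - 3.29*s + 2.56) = 0.1628*s^5 + 1.8978*s^4 - 9.1542*s^3 + 17.6251*s^2 - 10.4807*s + 1.2032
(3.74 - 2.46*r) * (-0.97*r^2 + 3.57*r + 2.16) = 2.3862*r^3 - 12.41*r^2 + 8.0382*r + 8.0784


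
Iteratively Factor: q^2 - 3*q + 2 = (q - 1)*(q - 2)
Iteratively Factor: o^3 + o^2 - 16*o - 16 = (o + 4)*(o^2 - 3*o - 4) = (o - 4)*(o + 4)*(o + 1)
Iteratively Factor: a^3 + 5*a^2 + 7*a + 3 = (a + 3)*(a^2 + 2*a + 1) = (a + 1)*(a + 3)*(a + 1)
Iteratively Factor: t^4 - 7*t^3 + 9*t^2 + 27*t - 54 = (t - 3)*(t^3 - 4*t^2 - 3*t + 18) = (t - 3)^2*(t^2 - t - 6) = (t - 3)^2*(t + 2)*(t - 3)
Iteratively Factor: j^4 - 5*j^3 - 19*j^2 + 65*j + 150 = (j - 5)*(j^3 - 19*j - 30) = (j - 5)*(j + 3)*(j^2 - 3*j - 10) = (j - 5)^2*(j + 3)*(j + 2)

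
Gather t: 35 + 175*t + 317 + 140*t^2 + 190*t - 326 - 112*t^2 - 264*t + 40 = 28*t^2 + 101*t + 66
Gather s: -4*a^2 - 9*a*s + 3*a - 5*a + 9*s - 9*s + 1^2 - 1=-4*a^2 - 9*a*s - 2*a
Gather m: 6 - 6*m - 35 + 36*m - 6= 30*m - 35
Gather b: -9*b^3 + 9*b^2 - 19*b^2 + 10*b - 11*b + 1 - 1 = -9*b^3 - 10*b^2 - b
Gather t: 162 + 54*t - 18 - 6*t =48*t + 144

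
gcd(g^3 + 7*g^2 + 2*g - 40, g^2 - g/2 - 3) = g - 2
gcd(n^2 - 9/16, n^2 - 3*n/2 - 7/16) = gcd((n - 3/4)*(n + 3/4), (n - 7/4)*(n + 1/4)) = 1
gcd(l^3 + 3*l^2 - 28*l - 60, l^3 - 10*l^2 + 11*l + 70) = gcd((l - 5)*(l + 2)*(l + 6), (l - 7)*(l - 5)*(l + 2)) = l^2 - 3*l - 10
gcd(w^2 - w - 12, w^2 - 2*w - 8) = w - 4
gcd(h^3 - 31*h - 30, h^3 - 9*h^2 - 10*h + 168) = h - 6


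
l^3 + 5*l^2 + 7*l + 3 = (l + 1)^2*(l + 3)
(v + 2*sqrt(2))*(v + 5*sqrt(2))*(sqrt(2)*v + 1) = sqrt(2)*v^3 + 15*v^2 + 27*sqrt(2)*v + 20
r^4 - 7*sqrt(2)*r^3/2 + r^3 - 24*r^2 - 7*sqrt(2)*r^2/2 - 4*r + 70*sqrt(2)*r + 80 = (r - 4)*(r + 5)*(r - 4*sqrt(2))*(r + sqrt(2)/2)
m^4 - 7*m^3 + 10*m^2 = m^2*(m - 5)*(m - 2)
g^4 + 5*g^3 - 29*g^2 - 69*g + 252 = (g - 3)^2*(g + 4)*(g + 7)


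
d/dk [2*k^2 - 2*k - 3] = 4*k - 2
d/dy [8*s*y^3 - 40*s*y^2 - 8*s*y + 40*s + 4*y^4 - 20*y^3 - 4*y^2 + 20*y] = 24*s*y^2 - 80*s*y - 8*s + 16*y^3 - 60*y^2 - 8*y + 20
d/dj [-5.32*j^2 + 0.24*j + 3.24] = 0.24 - 10.64*j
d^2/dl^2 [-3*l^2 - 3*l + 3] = -6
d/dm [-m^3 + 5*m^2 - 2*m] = -3*m^2 + 10*m - 2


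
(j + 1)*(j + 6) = j^2 + 7*j + 6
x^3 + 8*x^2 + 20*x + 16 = (x + 2)^2*(x + 4)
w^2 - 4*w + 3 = (w - 3)*(w - 1)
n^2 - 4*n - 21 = (n - 7)*(n + 3)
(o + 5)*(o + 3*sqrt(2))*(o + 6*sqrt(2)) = o^3 + 5*o^2 + 9*sqrt(2)*o^2 + 36*o + 45*sqrt(2)*o + 180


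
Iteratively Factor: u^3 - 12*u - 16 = (u + 2)*(u^2 - 2*u - 8) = (u - 4)*(u + 2)*(u + 2)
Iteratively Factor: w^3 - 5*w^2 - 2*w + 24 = (w - 4)*(w^2 - w - 6) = (w - 4)*(w + 2)*(w - 3)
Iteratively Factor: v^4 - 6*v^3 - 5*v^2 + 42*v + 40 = (v - 5)*(v^3 - v^2 - 10*v - 8) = (v - 5)*(v - 4)*(v^2 + 3*v + 2) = (v - 5)*(v - 4)*(v + 2)*(v + 1)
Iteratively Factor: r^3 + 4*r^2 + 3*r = (r + 3)*(r^2 + r) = (r + 1)*(r + 3)*(r)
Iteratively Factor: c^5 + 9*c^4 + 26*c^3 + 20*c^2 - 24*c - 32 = (c + 4)*(c^4 + 5*c^3 + 6*c^2 - 4*c - 8) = (c + 2)*(c + 4)*(c^3 + 3*c^2 - 4) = (c + 2)^2*(c + 4)*(c^2 + c - 2) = (c - 1)*(c + 2)^2*(c + 4)*(c + 2)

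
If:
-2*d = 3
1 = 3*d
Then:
No Solution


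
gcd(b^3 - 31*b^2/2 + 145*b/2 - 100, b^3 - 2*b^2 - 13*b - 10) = b - 5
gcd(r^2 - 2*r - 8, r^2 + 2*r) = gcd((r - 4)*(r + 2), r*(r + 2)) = r + 2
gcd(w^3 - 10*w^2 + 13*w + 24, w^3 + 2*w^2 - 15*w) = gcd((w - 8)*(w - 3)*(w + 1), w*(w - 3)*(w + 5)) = w - 3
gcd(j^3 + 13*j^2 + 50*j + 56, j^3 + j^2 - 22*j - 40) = j^2 + 6*j + 8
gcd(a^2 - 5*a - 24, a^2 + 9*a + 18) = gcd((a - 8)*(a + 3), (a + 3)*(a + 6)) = a + 3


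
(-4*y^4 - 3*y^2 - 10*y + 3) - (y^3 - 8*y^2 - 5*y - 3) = -4*y^4 - y^3 + 5*y^2 - 5*y + 6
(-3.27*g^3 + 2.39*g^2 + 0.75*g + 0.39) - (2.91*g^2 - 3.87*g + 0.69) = -3.27*g^3 - 0.52*g^2 + 4.62*g - 0.3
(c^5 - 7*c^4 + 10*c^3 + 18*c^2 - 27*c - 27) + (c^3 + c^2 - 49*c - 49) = c^5 - 7*c^4 + 11*c^3 + 19*c^2 - 76*c - 76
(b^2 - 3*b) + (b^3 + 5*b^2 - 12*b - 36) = b^3 + 6*b^2 - 15*b - 36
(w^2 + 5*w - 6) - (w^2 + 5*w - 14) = 8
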